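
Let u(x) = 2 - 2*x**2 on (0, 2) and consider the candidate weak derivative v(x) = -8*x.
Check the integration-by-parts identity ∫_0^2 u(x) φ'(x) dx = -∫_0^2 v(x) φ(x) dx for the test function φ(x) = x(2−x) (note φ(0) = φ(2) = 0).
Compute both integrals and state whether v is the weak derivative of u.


LHS = 16/3, RHS = 32/3. No, v is not the weak derivative of u.

u(x) = 2 - 2*x**2, classical derivative u'(x) = -4*x.
φ(x) = x(2−x), so φ'(x) = 2 - 2*x.
Note φ(0) = φ(2) = 0, so the boundary term u·φ vanishes.
LHS = ∫_0^2 u(x) φ'(x) dx = ∫_0^2 (4*x^3 - 4*x^2 - 4*x + 4) dx. Term by term:
  ∫_0^2 4*x^3 dx = 16;  ∫_0^2 -4*x^2 dx = -32/3;  ∫_0^2 -4*x dx = -8;
  ∫_0^2 4 dx = 8.
Sum: 16 − 32/3 − 8 + 8 = 16/3.
So LHS = 16/3.
∫_0^2 v(x) φ(x) dx = ∫_0^2 (8*x^3 - 16*x^2) dx. Term by term:
  ∫_0^2 8*x^3 dx = 32;  ∫_0^2 -16*x^2 dx = -128/3.
Sum: 32 − 128/3 = -32/3.
So RHS = -∫_0^2 v(x) φ(x) dx = 32/3.
LHS − RHS = -16/3 ≠ 0, so the identity fails.
(For a valid weak derivative the identity must hold for EVERY test function, in particular this one. The failure shows v is NOT the weak derivative of u.)
Correct weak derivative would be u'(x) = -4*x.


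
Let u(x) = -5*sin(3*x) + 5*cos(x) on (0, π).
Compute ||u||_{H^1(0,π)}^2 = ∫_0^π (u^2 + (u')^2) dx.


||u||_{H^1(0,π)}^2 = 150*π

u'(x) = -5*sin(x) - 15*cos(3*x).
Expand u² and (u')² and integrate term by term on (0, π), using: for integers n ≥ 1, ∫_0^π sin²(nx) dx = ∫_0^π cos²(nx) dx = π/2; for n ≠ n', ∫_0^π sin(nx)sin(n'x) dx = ∫_0^π cos(nx)cos(n'x) dx = 0; and by product-to-sum, ∫_0^π sin(nx)cos(n'x) dx = ½∫_0^π [sin((n+n')x) + sin((n−n')x)] dx, which is 0 when n+n' is even and 2n/(n²−n'²) when n+n' is odd (it need not vanish on (0, π)).
  u² squared terms: (-5)²·∫sin(3x)² dx = 25·π/2 = 25*π/2;  (5)²·∫cos(x)² dx = 25·π/2 = 25*π/2.
  u² cross terms: 2·(-5)·(5)·∫sin(3x)·cos(x) dx = -50·(0) = 0.
  So ∫_0^π u² dx = 25*π/2 + 25*π/2 + 0 = 25*π.
  (u')² squared terms: (-15)²·∫cos(3x)² dx = 225·π/2 = 225*π/2;  (-5)²·∫sin(x)² dx = 25·π/2 = 25*π/2.
  (u')² cross terms: 2·(-15)·(-5)·∫cos(3x)·sin(x) dx = 150·(0) = 0.
  So ∫_0^π (u')² dx = 225*π/2 + 25*π/2 + 0 = 125*π.
||u||_{H^1}^2 = (25*π) + (125*π) = 150*π.


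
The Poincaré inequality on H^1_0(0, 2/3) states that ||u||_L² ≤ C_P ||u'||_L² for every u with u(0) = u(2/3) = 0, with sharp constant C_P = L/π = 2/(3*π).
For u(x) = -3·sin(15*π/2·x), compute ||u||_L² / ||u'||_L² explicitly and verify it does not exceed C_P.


||u||_L² / ||u'||_L² = 2/(15*π) < C_P = 2/(3*π).

u(x) = -3·sin(15*π/2·x), so u'(x) = -45*π*cos(15*π*x/2)/2.
Writing u(x) = A·sin(kπx/L) with A = -3 and k = 5, use ∫_0^L sin²(kπx/L) dx = L/2 and ∫_0^L cos²(kπx/L) dx = L/2.
u² = 9·sin²(15*π/2·x) and (u')² = 2025*π^2/4·cos²(15*π/2·x), and each of sin², cos² integrates to L/2 = 1/3 over (0, 2/3).
∫_0^2/3 u² dx = 3, so ||u||_L² = sqrt(3).
∫_0^2/3 (u')² dx = 675*π^2/4, so ||u'||_L² = 15*sqrt(3)*π/2.
Ratio ||u||_L² / ||u'||_L² = 2/(15*π).
Sharp Poincaré constant on H^1_0(0, 2/3) is C_P = L/π = 2/(3*π), achieved by sin(3*π/2·x).
This is the k = 5 harmonic; the ratio L/(kπ) is strictly less than C_P = L/π, consistent with the sharp inequality ||u||_L² ≤ C_P ||u'||_L².


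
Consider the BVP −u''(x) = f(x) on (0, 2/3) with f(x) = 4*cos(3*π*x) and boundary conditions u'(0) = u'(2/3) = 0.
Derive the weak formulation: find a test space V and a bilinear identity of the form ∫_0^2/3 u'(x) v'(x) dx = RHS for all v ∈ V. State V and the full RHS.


V = H^1(0, 2/3) (no boundary constraint on v; u is determined up to an additive constant); weak form: ∫_0^2/3 u'v' dx = ∫_0^2/3 (4*cos(3*π*x)) v dx for all v ∈ V.

Multiply both sides by a test function v and integrate from 0 to 2/3:
  ∫_0^2/3 −u''(x) v(x) dx = ∫_0^2/3 f(x) v(x) dx.
Integrate the LHS by parts once:
  ∫_0^2/3 −u'' v dx = −[u'(x) v(x)]_0^2/3 + ∫_0^2/3 u'(x) v'(x) dx.
Thus ∫_0^2/3 u'(x) v'(x) dx = ∫_0^2/3 f(x) v(x) dx + [u'(x) v(x)]_0^2/3.
Choose V so that boundary terms are either known or forced to vanish.
u has homogeneous Neumann: u'(0) = u'(2/3) = 0. So [u' v]_0^2/3 = 0·v(2/3) − 0·v(0) = 0 for any v; take V = H^1(0, 2/3).
Weak formulation: find u (satisfying any essential BC) such that ∫_0^2/3 u'(x) v'(x) dx = ∫_0^2/3 f v dx for all v ∈ V (homogeneous Neumann, so boundary terms vanish).
Substituting f(x) = 4*cos(3*π*x), the right-hand side is ∫_0^2/3 (4*cos(3*π*x)) v dx.
Compatibility check (pure Neumann): taking v ≡ 1 ∈ V gives 0 = ∫_0^2/3 f dx + (0) − (0), i.e. ∫_0^2/3 f dx must equal u'(0) − u'(2/3) = 0. Indeed ∫_0^2/3 (4*cos(3*π*x)) dx = 0, so the data are compatible. The solution is then unique only up to an additive constant (fix it e.g. by requiring ∫_0^2/3 u dx = 0).


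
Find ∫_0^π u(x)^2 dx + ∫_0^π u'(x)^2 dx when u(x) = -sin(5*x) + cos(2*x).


||u||_{H^1(0,π)}^2 = -100/21 + 31*π/2

u'(x) = -2*sin(2*x) - 5*cos(5*x).
Expand u² and (u')² and integrate term by term on (0, π), using: for integers n ≥ 1, ∫_0^π sin²(nx) dx = ∫_0^π cos²(nx) dx = π/2; for n ≠ n', ∫_0^π sin(nx)sin(n'x) dx = ∫_0^π cos(nx)cos(n'x) dx = 0; and by product-to-sum, ∫_0^π sin(nx)cos(n'x) dx = ½∫_0^π [sin((n+n')x) + sin((n−n')x)] dx, which is 0 when n+n' is even and 2n/(n²−n'²) when n+n' is odd (it need not vanish on (0, π)).
  u² squared terms: (-1)²·∫sin(5x)² dx = 1·π/2 = π/2;  (1)²·∫cos(2x)² dx = 1·π/2 = π/2.
  u² cross terms: 2·(-1)·(1)·∫sin(5x)·cos(2x) dx = -2·(10/21) = -20/21.
  So ∫_0^π u² dx = π/2 + π/2 − 20/21 = -20/21 + π.
  (u')² squared terms: (-5)²·∫cos(5x)² dx = 25·π/2 = 25*π/2;  (-2)²·∫sin(2x)² dx = 4·π/2 = 2*π.
  (u')² cross terms: 2·(-5)·(-2)·∫cos(5x)·sin(2x) dx = 20·(-4/21) = -80/21.
  So ∫_0^π (u')² dx = 25*π/2 + 2*π − 80/21 = -80/21 + 29*π/2.
||u||_{H^1}^2 = (-20/21 + π) + (-80/21 + 29*π/2) = -100/21 + 31*π/2.


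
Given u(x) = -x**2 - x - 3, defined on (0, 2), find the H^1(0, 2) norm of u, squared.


||u||_{H^1}^2 = 1256/15

The H^1 norm (squared) on an interval (0, L) is
  ||u||_{H^1}^2 = ∫_0^L u(x)^2 dx + ∫_0^L u'(x)^2 dx.
Compute u'(x) = -2*x - 1.
Then u(x)^2 = x**4 + 2*x**3 + 7*x**2 + 6*x + 9 and u'(x)^2 = 4*x**2 + 4*x + 1.
Integrate each monomial from 0 to 2 using ∫_0^2 c·x^n dx = c·2^(n+1)/(n+1):
  ∫_0^2 u(x)^2 dx = ∫_0^2 (x^4 + 2*x^3 + 7*x^2 + 6*x + 9) dx. Term by term:
    ∫_0^2 x^4 dx = 32/5;  ∫_0^2 2*x^3 dx = 8;  ∫_0^2 7*x^2 dx = 56/3;
    ∫_0^2 6*x dx = 12;  ∫_0^2 9 dx = 18.
  Sum: 32/5 + 8 + 56/3 + 12 + 18 = 946/15.
  ∫_0^2 u'(x)^2 dx = ∫_0^2 (4*x^2 + 4*x + 1) dx. Term by term:
    ∫_0^2 4*x^2 dx = 32/3;  ∫_0^2 4*x dx = 8;  ∫_0^2 1 dx = 2.
  Sum: 32/3 + 8 + 2 = 62/3.
Adding: ||u||_{H^1}^2 = 946/15 + 62/3 = 1256/15.


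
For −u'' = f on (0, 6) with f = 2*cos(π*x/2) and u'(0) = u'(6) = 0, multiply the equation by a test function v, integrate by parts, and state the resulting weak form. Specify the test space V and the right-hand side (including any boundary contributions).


V = H^1(0, 6) (no boundary constraint on v; u is determined up to an additive constant); weak form: ∫_0^6 u'v' dx = ∫_0^6 (2*cos(π*x/2)) v dx for all v ∈ V.

Multiply both sides by a test function v and integrate from 0 to 6:
  ∫_0^6 −u''(x) v(x) dx = ∫_0^6 f(x) v(x) dx.
Integrate the LHS by parts once:
  ∫_0^6 −u'' v dx = −[u'(x) v(x)]_0^6 + ∫_0^6 u'(x) v'(x) dx.
Thus ∫_0^6 u'(x) v'(x) dx = ∫_0^6 f(x) v(x) dx + [u'(x) v(x)]_0^6.
Choose V so that boundary terms are either known or forced to vanish.
u has homogeneous Neumann: u'(0) = u'(6) = 0. So [u' v]_0^6 = 0·v(6) − 0·v(0) = 0 for any v; take V = H^1(0, 6).
Weak formulation: find u (satisfying any essential BC) such that ∫_0^6 u'(x) v'(x) dx = ∫_0^6 f v dx for all v ∈ V (homogeneous Neumann, so boundary terms vanish).
Substituting f(x) = 2*cos(π*x/2), the right-hand side is ∫_0^6 (2*cos(π*x/2)) v dx.
Compatibility check (pure Neumann): taking v ≡ 1 ∈ V gives 0 = ∫_0^6 f dx + (0) − (0), i.e. ∫_0^6 f dx must equal u'(0) − u'(6) = 0. Indeed ∫_0^6 (2*cos(π*x/2)) dx = 0, so the data are compatible. The solution is then unique only up to an additive constant (fix it e.g. by requiring ∫_0^6 u dx = 0).


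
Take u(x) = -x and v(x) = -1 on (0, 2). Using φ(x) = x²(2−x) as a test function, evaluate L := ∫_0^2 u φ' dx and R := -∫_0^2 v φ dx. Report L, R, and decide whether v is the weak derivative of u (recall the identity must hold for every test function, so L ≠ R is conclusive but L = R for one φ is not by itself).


LHS = 4/3, RHS = 4/3. Yes, v = u' weakly.

u(x) = -x, classical derivative u'(x) = -1.
φ(x) = x²(2−x), so φ'(x) = x*(4 - 3*x).
Note φ(0) = φ(2) = 0, so the boundary term u·φ vanishes.
LHS = ∫_0^2 u(x) φ'(x) dx = ∫_0^2 (3*x^3 - 4*x^2) dx. Term by term:
  ∫_0^2 3*x^3 dx = 12;  ∫_0^2 -4*x^2 dx = -32/3.
Sum: 12 − 32/3 = 4/3.
So LHS = 4/3.
∫_0^2 v(x) φ(x) dx = ∫_0^2 (x^3 - 2*x^2) dx. Term by term:
  ∫_0^2 x^3 dx = 4;  ∫_0^2 -2*x^2 dx = -16/3.
Sum: 4 − 16/3 = -4/3.
So RHS = -∫_0^2 v(x) φ(x) dx = 4/3.
LHS = RHS, so the identity holds for this test φ.
Moreover u is smooth here and v(x) = u'(x) = -1 pointwise, so the identity holds for every test function. Hence v is the weak derivative of u.


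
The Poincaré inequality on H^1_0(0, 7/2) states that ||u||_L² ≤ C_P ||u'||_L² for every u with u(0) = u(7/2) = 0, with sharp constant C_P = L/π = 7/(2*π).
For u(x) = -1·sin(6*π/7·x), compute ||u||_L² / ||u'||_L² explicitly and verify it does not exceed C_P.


||u||_L² / ||u'||_L² = 7/(6*π) < C_P = 7/(2*π).

u(x) = -1·sin(6*π/7·x), so u'(x) = -6*π*cos(6*π*x/7)/7.
Writing u(x) = A·sin(kπx/L) with A = -1 and k = 3, use ∫_0^L sin²(kπx/L) dx = L/2 and ∫_0^L cos²(kπx/L) dx = L/2.
u² = 1·sin²(6*π/7·x) and (u')² = 36*π^2/49·cos²(6*π/7·x), and each of sin², cos² integrates to L/2 = 7/4 over (0, 7/2).
∫_0^7/2 u² dx = 7/4, so ||u||_L² = sqrt(7)/2.
∫_0^7/2 (u')² dx = 9*π^2/7, so ||u'||_L² = 3*sqrt(7)*π/7.
Ratio ||u||_L² / ||u'||_L² = 7/(6*π).
Sharp Poincaré constant on H^1_0(0, 7/2) is C_P = L/π = 7/(2*π), achieved by sin(2*π/7·x).
This is the k = 3 harmonic; the ratio L/(kπ) is strictly less than C_P = L/π, consistent with the sharp inequality ||u||_L² ≤ C_P ||u'||_L².


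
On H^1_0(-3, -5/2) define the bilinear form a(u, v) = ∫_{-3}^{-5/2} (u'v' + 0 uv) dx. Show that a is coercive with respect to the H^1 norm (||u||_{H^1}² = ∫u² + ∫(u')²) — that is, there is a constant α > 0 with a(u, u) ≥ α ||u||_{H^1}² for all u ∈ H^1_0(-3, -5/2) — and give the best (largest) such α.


α = 4*π^2/(1 + 4*π^2)

Coercivity of a(·,·) on H^1_0(-3, -5/2) means a(u, u) ≥ α ||u||_{H^1}² for every u ∈ H^1_0.
The interval has length L = 1/2, and Poincaré/coercivity depend only on L. Here a(u, u) = ∫(u')² + (0)·∫u².
Here c = 0, so a(u,u) = ∫(u')² alone. The condition a(u,u) ≥ α||u||_{H^1}² reads (1−α)∫(u')² ≥ (α−c)∫u². Any admissible α is ≤ 1 (rapidly oscillating u have ∫u²/∫(u')² → 0), and α = 1 would force 0 ≥ (1−c)∫u², impossible since c < 1; so 1−α > 0. By the sharp Poincaré inequality on H^1_0 of an interval of length L, ∫(u')² ≥ (π/L)²∫u² with equality for the first sine mode sin(π(x−x₀)/L) (x₀ the left endpoint), so the inequality holds for all u iff (1−α)(π/L)² ≥ α − c, i.e. α ≤ ((π/L)² + c)/((π/L)² + 1) = (1 + c(L/π)²)/(1 + (L/π)²). (Direct route, valid since c ≤ 0: Poincaré gives c∫u² ≥ c(L/π)²∫(u')², so a(u,u) ≥ (1 + c(L/π)²)∫(u')², while ||u||_{H^1}² ≤ (1 + (L/π)²)∫(u')²; dividing yields the same α.) With (π/L)² = 4*π^2 and c = 0, the largest admissible constant is α = ((π/L)² + c)/((π/L)² + 1).
Simplifying, α = 4*π^2/(1 + 4*π^2).


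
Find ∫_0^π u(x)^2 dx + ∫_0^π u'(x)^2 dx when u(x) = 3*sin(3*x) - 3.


||u||_{H^1(0,π)}^2 = -12 + 54*π

u'(x) = 9*cos(3*x).
Expand u² and (u')² and integrate term by term on (0, π), using: for integers n ≥ 1, ∫_0^π sin²(nx) dx = ∫_0^π cos²(nx) dx = π/2; for n ≠ n', ∫_0^π sin(nx)sin(n'x) dx = ∫_0^π cos(nx)cos(n'x) dx = 0; and by product-to-sum, ∫_0^π sin(nx)cos(n'x) dx = ½∫_0^π [sin((n+n')x) + sin((n−n')x)] dx, which is 0 when n+n' is even and 2n/(n²−n'²) when n+n' is odd (it need not vanish on (0, π)). For the constant mode: ∫_0^π 1 dx = π, ∫_0^π cos(nx) dx = 0, ∫_0^π sin(nx) dx = (1−(−1)^n)/n.
  u² squared terms: (-3)²·∫1 dx = 9·π = 9*π;  (3)²·∫sin(3x)² dx = 9·π/2 = 9*π/2.
  u² cross terms: 2·(-3)·(3)·∫1·sin(3x) dx = -18·(2/3) = -12.
  So ∫_0^π u² dx = 9*π + 9*π/2 − 12 = -12 + 27*π/2.
  (u')² squared terms: (9)²·∫cos(3x)² dx = 81·π/2 = 81*π/2.
  So ∫_0^π (u')² dx = 81*π/2.
||u||_{H^1}^2 = (-12 + 27*π/2) + (81*π/2) = -12 + 54*π.


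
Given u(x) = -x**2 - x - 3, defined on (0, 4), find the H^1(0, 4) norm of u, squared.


||u||_{H^1}^2 = 10312/15

The H^1 norm (squared) on an interval (0, L) is
  ||u||_{H^1}^2 = ∫_0^L u(x)^2 dx + ∫_0^L u'(x)^2 dx.
Compute u'(x) = -2*x - 1.
Then u(x)^2 = x**4 + 2*x**3 + 7*x**2 + 6*x + 9 and u'(x)^2 = 4*x**2 + 4*x + 1.
Integrate each monomial from 0 to 4 using ∫_0^4 c·x^n dx = c·4^(n+1)/(n+1):
  ∫_0^4 u(x)^2 dx = ∫_0^4 (x^4 + 2*x^3 + 7*x^2 + 6*x + 9) dx. Term by term:
    ∫_0^4 x^4 dx = 1024/5;  ∫_0^4 2*x^3 dx = 128;  ∫_0^4 7*x^2 dx = 448/3;
    ∫_0^4 6*x dx = 48;  ∫_0^4 9 dx = 36.
  Sum: 1024/5 + 128 + 448/3 + 48 + 36 = 8492/15.
  ∫_0^4 u'(x)^2 dx = ∫_0^4 (4*x^2 + 4*x + 1) dx. Term by term:
    ∫_0^4 4*x^2 dx = 256/3;  ∫_0^4 4*x dx = 32;  ∫_0^4 1 dx = 4.
  Sum: 256/3 + 32 + 4 = 364/3.
Adding: ||u||_{H^1}^2 = 8492/15 + 364/3 = 10312/15.


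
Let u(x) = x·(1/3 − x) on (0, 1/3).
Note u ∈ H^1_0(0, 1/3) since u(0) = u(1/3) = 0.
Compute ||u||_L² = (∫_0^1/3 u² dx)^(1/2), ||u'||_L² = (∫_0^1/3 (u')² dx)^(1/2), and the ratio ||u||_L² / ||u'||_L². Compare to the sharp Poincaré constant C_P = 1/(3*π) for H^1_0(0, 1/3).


||u||_L² / ||u'||_L² = sqrt(10)/30 < C_P = 1/(3*π).

u(x) = x·(1/3 − x), so u'(x) = 1/3 - 2*x.
u(x) = x·(1/3 − x) vanishes at x = 0 and x = 1/3, so u ∈ H^1_0(0, 1/3). Differentiate via the product rule and integrate the resulting polynomials term by term.
  ∫_0^1/3 u² dx = ∫_0^1/3 (x^4 - 2*x^3/3 + x^2/9) dx. Term by term:
    ∫_0^1/3 x^4 dx = 1/1215;  ∫_0^1/3 -2*x^3/3 dx = -1/486;  ∫_0^1/3 x^2/9 dx = 1/729.
  Sum: 1/1215 − 1/486 + 1/729 = 1/7290.
  ∫_0^1/3 (u')² dx = ∫_0^1/3 (4*x^2 - 4*x/3 + 1/9) dx. Term by term:
    ∫_0^1/3 4*x^2 dx = 4/81;  ∫_0^1/3 -4*x/3 dx = -2/27;  ∫_0^1/3 1/9 dx = 1/27.
  Sum: 4/81 − 2/27 + 1/27 = 1/81.
∫_0^1/3 u² dx = 1/7290, so ||u||_L² = sqrt(10)/270.
∫_0^1/3 (u')² dx = 1/81, so ||u'||_L² = 1/9.
Ratio ||u||_L² / ||u'||_L² = sqrt(10)/30.
Sharp Poincaré constant on H^1_0(0, 1/3) is C_P = L/π = 1/(3*π), achieved by sin(3*π·x).
A polynomial bump cannot attain the sharp Poincaré constant (only the first sine eigenfunction does), so the ratio is strictly less than C_P, consistent with ||u||_L² ≤ C_P ||u'||_L².


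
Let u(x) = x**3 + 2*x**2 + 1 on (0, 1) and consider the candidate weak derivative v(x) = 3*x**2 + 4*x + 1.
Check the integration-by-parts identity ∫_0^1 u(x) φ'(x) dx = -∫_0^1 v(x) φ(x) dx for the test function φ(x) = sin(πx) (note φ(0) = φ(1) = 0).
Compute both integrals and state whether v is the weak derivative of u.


LHS = -7/π + 12/π^3, RHS = -9/π + 12/π^3. No, v is not the weak derivative of u.

u(x) = x**3 + 2*x**2 + 1, classical derivative u'(x) = 3*x**2 + 4*x.
φ(x) = sin(πx), so φ'(x) = π*cos(π*x).
Note φ(0) = φ(1) = 0, so the boundary term u·φ vanishes.
LHS = ∫_0^1 u(x) φ'(x) dx = ∫_0^1 (π*x^3*cos(π*x) + 2*π*x^2*cos(π*x) + π*cos(π*x)) dx. Term by term:
  ∫_0^1 π*cos(π*x) dx = 0;  ∫_0^1 π*x^3*cos(π*x) dx = -3/π + 12/π^3;  ∫_0^1 2*π*x^2*cos(π*x) dx = -4/π.
Sum: 0 + -3/π + 12/π^3 − 4/π = -7/π + 12/π^3.
So LHS = -7/π + 12/π^3.
∫_0^1 v(x) φ(x) dx = ∫_0^1 (3*x^2*sin(π*x) + 4*x*sin(π*x) + sin(π*x)) dx. Term by term:
  ∫_0^1 3*x^2*sin(π*x) dx = -12/π^3 + 3/π;  ∫_0^1 4*x*sin(π*x) dx = 4/π;  ∫_0^1 sin(π*x) dx = 2/π.
Sum: -12/π^3 + 3/π + 4/π + 2/π = -12/π^3 + 9/π.
So RHS = -∫_0^1 v(x) φ(x) dx = -9/π + 12/π^3.
LHS − RHS = 2/π ≠ 0, so the identity fails.
(For a valid weak derivative the identity must hold for EVERY test function, in particular this one. The failure shows v is NOT the weak derivative of u.)
Correct weak derivative would be u'(x) = 3*x**2 + 4*x.


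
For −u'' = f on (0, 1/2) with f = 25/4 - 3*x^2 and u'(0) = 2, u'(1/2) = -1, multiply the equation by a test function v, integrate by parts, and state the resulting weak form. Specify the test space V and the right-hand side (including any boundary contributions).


V = H^1(0, 1/2) (v unrestricted at boundary; u is determined up to an additive constant); weak form: ∫_0^1/2 u'v' dx = ∫_0^1/2 (25/4 - 3*x^2) v dx − v(1/2) − 2·v(0) for all v ∈ V.

Multiply both sides by a test function v and integrate from 0 to 1/2:
  ∫_0^1/2 −u''(x) v(x) dx = ∫_0^1/2 f(x) v(x) dx.
Integrate the LHS by parts once:
  ∫_0^1/2 −u'' v dx = −[u'(x) v(x)]_0^1/2 + ∫_0^1/2 u'(x) v'(x) dx.
Thus ∫_0^1/2 u'(x) v'(x) dx = ∫_0^1/2 f(x) v(x) dx + [u'(x) v(x)]_0^1/2.
Choose V so that boundary terms are either known or forced to vanish.
u has inhomogeneous Neumann u'(0) = 2, u'(1/2) = -1. [u' v]_0^1/2 = (-1)·v(1/2) − (2)·v(0) = − v(1/2) − 2·v(0). Take V = H^1(0, 1/2); boundary term becomes part of RHS.
Weak formulation: find u (satisfying any essential BC) such that ∫_0^1/2 u'(x) v'(x) dx = ∫_0^1/2 f v dx − v(1/2) − 2·v(0) for all v ∈ V (Neumann data are natural BCs: they enter the RHS as boundary terms).
Substituting f(x) = 25/4 - 3*x^2, the right-hand side is ∫_0^1/2 (25/4 - 3*x^2) v dx − v(1/2) − 2·v(0).
Compatibility check (pure Neumann): taking v ≡ 1 ∈ V gives 0 = ∫_0^1/2 f dx + (-1) − (2), i.e. ∫_0^1/2 f dx must equal u'(0) − u'(1/2) = 3. Indeed ∫_0^1/2 (25/4 - 3*x^2) dx = 3, so the data are compatible. The solution is then unique only up to an additive constant (fix it e.g. by requiring ∫_0^1/2 u dx = 0).


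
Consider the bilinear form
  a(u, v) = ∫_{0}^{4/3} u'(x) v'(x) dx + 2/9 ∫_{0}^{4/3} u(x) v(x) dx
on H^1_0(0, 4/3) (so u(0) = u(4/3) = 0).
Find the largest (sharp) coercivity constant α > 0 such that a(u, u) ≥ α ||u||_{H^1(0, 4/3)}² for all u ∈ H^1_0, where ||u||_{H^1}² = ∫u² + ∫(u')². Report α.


α = (32 + 81*π^2)/(9*(16 + 9*π^2))

Coercivity of a(·,·) on H^1_0(0, 4/3) means a(u, u) ≥ α ||u||_{H^1}² for every u ∈ H^1_0.
The interval has length L = 4/3, and Poincaré/coercivity depend only on L. Here a(u, u) = ∫(u')² + (2/9)·∫u².
Here 0 < c = 2/9 < 1. The condition a(u,u) ≥ α||u||_{H^1}² reads (1−α)∫(u')² ≥ (α−c)∫u². Any admissible α is ≤ 1 (rapidly oscillating u have ∫u²/∫(u')² → 0), and α = 1 would force 0 ≥ (1−c)∫u², impossible since c < 1; so 1−α > 0. By the sharp Poincaré inequality on H^1_0 of an interval of length L, ∫(u')² ≥ (π/L)²∫u² with equality for the first sine mode sin(π(x−x₀)/L) (x₀ the left endpoint), so the inequality holds for all u iff (1−α)(π/L)² ≥ α − c, i.e. α ≤ ((π/L)² + c)/((π/L)² + 1) = (1 + c(L/π)²)/(1 + (L/π)²). With (π/L)² = 9*π^2/16 and c = 2/9, the largest admissible constant is α = ((π/L)² + c)/((π/L)² + 1).
Simplifying, α = (32 + 81*π^2)/(9*(16 + 9*π^2)).


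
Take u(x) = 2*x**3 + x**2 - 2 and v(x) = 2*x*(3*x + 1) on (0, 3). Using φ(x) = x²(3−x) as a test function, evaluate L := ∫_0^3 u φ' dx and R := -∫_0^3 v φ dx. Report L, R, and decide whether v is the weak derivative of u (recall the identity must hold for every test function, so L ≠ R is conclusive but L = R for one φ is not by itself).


LHS = -1701/10, RHS = -1701/10. Yes, v = u' weakly.

u(x) = 2*x**3 + x**2 - 2, classical derivative u'(x) = 6*x**2 + 2*x.
φ(x) = x²(3−x), so φ'(x) = 3*x*(2 - x).
Note φ(0) = φ(3) = 0, so the boundary term u·φ vanishes.
LHS = ∫_0^3 u(x) φ'(x) dx = ∫_0^3 (-6*x^5 + 9*x^4 + 6*x^3 + 6*x^2 - 12*x) dx. Term by term:
  ∫_0^3 -6*x^5 dx = -729;  ∫_0^3 9*x^4 dx = 2187/5;  ∫_0^3 6*x^3 dx = 243/2;
  ∫_0^3 6*x^2 dx = 54;  ∫_0^3 -12*x dx = -54.
Sum: -729 + 2187/5 + 243/2 + 54 − 54 = -1701/10.
So LHS = -1701/10.
∫_0^3 v(x) φ(x) dx = ∫_0^3 (-6*x^5 + 16*x^4 + 6*x^3) dx. Term by term:
  ∫_0^3 -6*x^5 dx = -729;  ∫_0^3 16*x^4 dx = 3888/5;  ∫_0^3 6*x^3 dx = 243/2.
Sum: -729 + 3888/5 + 243/2 = 1701/10.
So RHS = -∫_0^3 v(x) φ(x) dx = -1701/10.
LHS = RHS, so the identity holds for this test φ.
Moreover u is smooth here and v(x) = u'(x) = 6*x**2 + 2*x pointwise, so the identity holds for every test function. Hence v is the weak derivative of u.


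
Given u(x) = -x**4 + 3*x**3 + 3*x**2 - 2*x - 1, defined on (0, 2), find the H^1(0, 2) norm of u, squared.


||u||_{H^1}^2 = 85822/315

The H^1 norm (squared) on an interval (0, L) is
  ||u||_{H^1}^2 = ∫_0^L u(x)^2 dx + ∫_0^L u'(x)^2 dx.
Compute u'(x) = -4*x**3 + 9*x**2 + 6*x - 2.
Then u(x)^2 = x**8 - 6*x**7 + 3*x**6 + 22*x**5 - x**4 - 18*x**3 - 2*x**2 + 4*x + 1 and u'(x)^2 = 16*x**6 - 72*x**5 + 33*x**4 + 124*x**3 - 24*x + 4.
Integrate each monomial from 0 to 2 using ∫_0^2 c·x^n dx = c·2^(n+1)/(n+1):
  ∫_0^2 u(x)^2 dx = ∫_0^2 (x^8 - 6*x^7 + 3*x^6 + 22*x^5 - x^4 - 18*x^3 - 2*x^2 + 4*x + 1) dx. Term by term:
    ∫_0^2 x^8 dx = 512/9;  ∫_0^2 -6*x^7 dx = -192;  ∫_0^2 3*x^6 dx = 384/7;
    ∫_0^2 22*x^5 dx = 704/3;  ∫_0^2 -x^4 dx = -32/5;  ∫_0^2 -18*x^3 dx = -72;
    ∫_0^2 -2*x^2 dx = -16/3;  ∫_0^2 4*x dx = 8;  ∫_0^2 1 dx = 2.
  Sum: 512/9 − 192 + 384/7 + 704/3 − 32/5 − 72 − 16/3 + 8 + 2 = 25414/315.
  ∫_0^2 u'(x)^2 dx = ∫_0^2 (16*x^6 - 72*x^5 + 33*x^4 + 124*x^3 - 24*x + 4) dx. Term by term:
    ∫_0^2 16*x^6 dx = 2048/7;  ∫_0^2 -72*x^5 dx = -768;  ∫_0^2 33*x^4 dx = 1056/5;
    ∫_0^2 124*x^3 dx = 496;  ∫_0^2 -24*x dx = -48;  ∫_0^2 4 dx = 8.
  Sum: 2048/7 − 768 + 1056/5 + 496 − 48 + 8 = 6712/35.
Adding: ||u||_{H^1}^2 = 25414/315 + 6712/35 = 85822/315.


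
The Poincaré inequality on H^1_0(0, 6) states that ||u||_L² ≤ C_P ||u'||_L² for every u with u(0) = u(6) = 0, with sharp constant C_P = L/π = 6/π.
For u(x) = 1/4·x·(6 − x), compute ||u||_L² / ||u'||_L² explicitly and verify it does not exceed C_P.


||u||_L² / ||u'||_L² = 3*sqrt(10)/5 < C_P = 6/π.

u(x) = 1/4·x·(6 − x), so u'(x) = 3/2 - x/2.
u(x) = 1/4·x·(6 − x) vanishes at x = 0 and x = 6, so u ∈ H^1_0(0, 6). Differentiate via the product rule and integrate the resulting polynomials term by term.
  ∫_0^6 u² dx = ∫_0^6 (x^4/16 - 3*x^3/4 + 9*x^2/4) dx. Term by term:
    ∫_0^6 x^4/16 dx = 486/5;  ∫_0^6 -3*x^3/4 dx = -243;  ∫_0^6 9*x^2/4 dx = 162.
  Sum: 486/5 − 243 + 162 = 81/5.
  ∫_0^6 (u')² dx = ∫_0^6 (x^2/4 - 3*x/2 + 9/4) dx. Term by term:
    ∫_0^6 x^2/4 dx = 18;  ∫_0^6 -3*x/2 dx = -27;  ∫_0^6 9/4 dx = 27/2.
  Sum: 18 − 27 + 27/2 = 9/2.
∫_0^6 u² dx = 81/5, so ||u||_L² = 9*sqrt(5)/5.
∫_0^6 (u')² dx = 9/2, so ||u'||_L² = 3*sqrt(2)/2.
Ratio ||u||_L² / ||u'||_L² = 3*sqrt(10)/5.
Sharp Poincaré constant on H^1_0(0, 6) is C_P = L/π = 6/π, achieved by sin(π/6·x).
A polynomial bump cannot attain the sharp Poincaré constant (only the first sine eigenfunction does), so the ratio is strictly less than C_P, consistent with ||u||_L² ≤ C_P ||u'||_L².


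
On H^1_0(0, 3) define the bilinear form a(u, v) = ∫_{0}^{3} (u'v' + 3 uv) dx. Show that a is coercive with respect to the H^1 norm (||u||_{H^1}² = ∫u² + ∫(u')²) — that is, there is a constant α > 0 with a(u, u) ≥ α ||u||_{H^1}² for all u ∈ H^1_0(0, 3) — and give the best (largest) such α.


α = 1

Coercivity of a(·,·) on H^1_0(0, 3) means a(u, u) ≥ α ||u||_{H^1}² for every u ∈ H^1_0.
The interval has length L = 3, and Poincaré/coercivity depend only on L. Here a(u, u) = ∫(u')² + (3)·∫u².
Here c = 3 ≥ 1, so a(u,u) = ∫(u')² + c∫u² ≥ ∫(u')² + ∫u² = ||u||_{H^1}², i.e. α = 1 works. No larger α is possible: a(u,u) ≥ α||u||_{H^1}² means (1−α)∫(u')² ≥ (α−c)∫u², and for the modes u_n = sin(nπ(x−x₀)/L) (x₀ the left endpoint) one has ∫u_n²/∫(u_n')² = (L/(nπ))² → 0, so a(u_n,u_n)/||u_n||_{H^1}² → 1. Hence the optimal constant is α = 1.
Therefore α = 1.


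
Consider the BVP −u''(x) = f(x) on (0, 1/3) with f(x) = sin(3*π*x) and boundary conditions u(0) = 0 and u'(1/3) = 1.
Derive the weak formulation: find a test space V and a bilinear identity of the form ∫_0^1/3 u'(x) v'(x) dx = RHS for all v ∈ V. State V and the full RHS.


V = {v ∈ H^1(0, 1/3) : v(0) = 0} (test functions vanish at x = 0 where u is specified); weak form: ∫_0^1/3 u'v' dx = ∫_0^1/3 (sin(3*π*x)) v dx + v(1/3) for all v ∈ V.

Multiply both sides by a test function v and integrate from 0 to 1/3:
  ∫_0^1/3 −u''(x) v(x) dx = ∫_0^1/3 f(x) v(x) dx.
Integrate the LHS by parts once:
  ∫_0^1/3 −u'' v dx = −[u'(x) v(x)]_0^1/3 + ∫_0^1/3 u'(x) v'(x) dx.
Thus ∫_0^1/3 u'(x) v'(x) dx = ∫_0^1/3 f(x) v(x) dx + [u'(x) v(x)]_0^1/3.
Choose V so that boundary terms are either known or forced to vanish.
Mixed BC: u(0) = 0 (Dirichlet) and u'(1/3) = 1 (Neumann). Define V = {v ∈ H^1(0, 1/3) : v(0) = 0}. Then [u' v]_0^1/3 = u'(1/3)·v(1/3) − u'(0)·0 = v(1/3).
Weak formulation: find u (satisfying any essential BC) such that ∫_0^1/3 u'(x) v'(x) dx = ∫_0^1/3 f v dx + v(1/3) for all v ∈ V (Dirichlet at 0 absorbed into V; Neumann datum at x = 1/3 contributes the boundary term).
Substituting f(x) = sin(3*π*x), the right-hand side is ∫_0^1/3 (sin(3*π*x)) v dx + v(1/3).


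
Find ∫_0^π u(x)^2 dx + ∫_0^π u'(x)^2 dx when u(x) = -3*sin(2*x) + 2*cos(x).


||u||_{H^1(0,π)}^2 = -32 + 53*π/2

u'(x) = -2*sin(x) - 6*cos(2*x).
Expand u² and (u')² and integrate term by term on (0, π), using: for integers n ≥ 1, ∫_0^π sin²(nx) dx = ∫_0^π cos²(nx) dx = π/2; for n ≠ n', ∫_0^π sin(nx)sin(n'x) dx = ∫_0^π cos(nx)cos(n'x) dx = 0; and by product-to-sum, ∫_0^π sin(nx)cos(n'x) dx = ½∫_0^π [sin((n+n')x) + sin((n−n')x)] dx, which is 0 when n+n' is even and 2n/(n²−n'²) when n+n' is odd (it need not vanish on (0, π)).
  u² squared terms: (-3)²·∫sin(2x)² dx = 9·π/2 = 9*π/2;  (2)²·∫cos(x)² dx = 4·π/2 = 2*π.
  u² cross terms: 2·(-3)·(2)·∫sin(2x)·cos(x) dx = -12·(4/3) = -16.
  So ∫_0^π u² dx = 9*π/2 + 2*π − 16 = -16 + 13*π/2.
  (u')² squared terms: (-6)²·∫cos(2x)² dx = 36·π/2 = 18*π;  (-2)²·∫sin(x)² dx = 4·π/2 = 2*π.
  (u')² cross terms: 2·(-6)·(-2)·∫cos(2x)·sin(x) dx = 24·(-2/3) = -16.
  So ∫_0^π (u')² dx = 18*π + 2*π − 16 = -16 + 20*π.
||u||_{H^1}^2 = (-16 + 13*π/2) + (-16 + 20*π) = -32 + 53*π/2.


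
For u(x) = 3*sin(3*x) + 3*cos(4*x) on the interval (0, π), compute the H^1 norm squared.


||u||_{H^1(0,π)}^2 = -1836/7 + 243*π/2

u'(x) = -12*sin(4*x) + 9*cos(3*x).
Expand u² and (u')² and integrate term by term on (0, π), using: for integers n ≥ 1, ∫_0^π sin²(nx) dx = ∫_0^π cos²(nx) dx = π/2; for n ≠ n', ∫_0^π sin(nx)sin(n'x) dx = ∫_0^π cos(nx)cos(n'x) dx = 0; and by product-to-sum, ∫_0^π sin(nx)cos(n'x) dx = ½∫_0^π [sin((n+n')x) + sin((n−n')x)] dx, which is 0 when n+n' is even and 2n/(n²−n'²) when n+n' is odd (it need not vanish on (0, π)).
  u² squared terms: (3)²·∫cos(4x)² dx = 9·π/2 = 9*π/2;  (3)²·∫sin(3x)² dx = 9·π/2 = 9*π/2.
  u² cross terms: 2·(3)·(3)·∫cos(4x)·sin(3x) dx = 18·(-6/7) = -108/7.
  So ∫_0^π u² dx = 9*π/2 + 9*π/2 − 108/7 = -108/7 + 9*π.
  (u')² squared terms: (-12)²·∫sin(4x)² dx = 144·π/2 = 72*π;  (9)²·∫cos(3x)² dx = 81·π/2 = 81*π/2.
  (u')² cross terms: 2·(-12)·(9)·∫sin(4x)·cos(3x) dx = -216·(8/7) = -1728/7.
  So ∫_0^π (u')² dx = 72*π + 81*π/2 − 1728/7 = -1728/7 + 225*π/2.
||u||_{H^1}^2 = (-108/7 + 9*π) + (-1728/7 + 225*π/2) = -1836/7 + 243*π/2.


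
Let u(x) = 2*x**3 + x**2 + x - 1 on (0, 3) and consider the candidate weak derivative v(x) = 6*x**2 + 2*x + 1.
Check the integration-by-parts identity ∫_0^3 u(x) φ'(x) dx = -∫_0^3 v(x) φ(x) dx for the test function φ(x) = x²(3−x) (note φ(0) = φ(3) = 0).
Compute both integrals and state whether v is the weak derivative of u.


LHS = -3537/20, RHS = -3537/20. Yes, v = u' weakly.

u(x) = 2*x**3 + x**2 + x - 1, classical derivative u'(x) = 6*x**2 + 2*x + 1.
φ(x) = x²(3−x), so φ'(x) = 3*x*(2 - x).
Note φ(0) = φ(3) = 0, so the boundary term u·φ vanishes.
LHS = ∫_0^3 u(x) φ'(x) dx = ∫_0^3 (-6*x^5 + 9*x^4 + 3*x^3 + 9*x^2 - 6*x) dx. Term by term:
  ∫_0^3 -6*x^5 dx = -729;  ∫_0^3 9*x^4 dx = 2187/5;  ∫_0^3 3*x^3 dx = 243/4;
  ∫_0^3 9*x^2 dx = 81;  ∫_0^3 -6*x dx = -27.
Sum: -729 + 2187/5 + 243/4 + 81 − 27 = -3537/20.
So LHS = -3537/20.
∫_0^3 v(x) φ(x) dx = ∫_0^3 (-6*x^5 + 16*x^4 + 5*x^3 + 3*x^2) dx. Term by term:
  ∫_0^3 -6*x^5 dx = -729;  ∫_0^3 16*x^4 dx = 3888/5;  ∫_0^3 5*x^3 dx = 405/4;
  ∫_0^3 3*x^2 dx = 27.
Sum: -729 + 3888/5 + 405/4 + 27 = 3537/20.
So RHS = -∫_0^3 v(x) φ(x) dx = -3537/20.
LHS = RHS, so the identity holds for this test φ.
Moreover u is smooth here and v(x) = u'(x) = 6*x**2 + 2*x + 1 pointwise, so the identity holds for every test function. Hence v is the weak derivative of u.


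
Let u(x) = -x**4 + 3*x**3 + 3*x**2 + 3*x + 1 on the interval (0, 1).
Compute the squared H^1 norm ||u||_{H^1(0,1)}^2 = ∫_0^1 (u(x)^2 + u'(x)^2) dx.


||u||_{H^1}^2 = 121811/1260

The H^1 norm (squared) on an interval (0, L) is
  ||u||_{H^1}^2 = ∫_0^L u(x)^2 dx + ∫_0^L u'(x)^2 dx.
Compute u'(x) = -4*x**3 + 9*x**2 + 6*x + 3.
Then u(x)^2 = x**8 - 6*x**7 + 3*x**6 + 12*x**5 + 25*x**4 + 24*x**3 + 15*x**2 + 6*x + 1 and u'(x)^2 = 16*x**6 - 72*x**5 + 33*x**4 + 84*x**3 + 90*x**2 + 36*x + 9.
Integrate each monomial from 0 to 1 using ∫_0^1 c·x^n dx = c·1^(n+1)/(n+1):
  ∫_0^1 u(x)^2 dx = ∫_0^1 (x^8 - 6*x^7 + 3*x^6 + 12*x^5 + 25*x^4 + 24*x^3 + 15*x^2 + 6*x + 1) dx. Term by term:
    ∫_0^1 x^8 dx = 1/9;  ∫_0^1 -6*x^7 dx = -3/4;  ∫_0^1 3*x^6 dx = 3/7;
    ∫_0^1 12*x^5 dx = 2;  ∫_0^1 25*x^4 dx = 5;  ∫_0^1 24*x^3 dx = 6;
    ∫_0^1 15*x^2 dx = 5;  ∫_0^1 6*x dx = 3;  ∫_0^1 1 dx = 1.
  Sum: 1/9 − 3/4 + 3/7 + 2 + 5 + 6 + 5 + 3 + 1 = 5491/252.
  ∫_0^1 u'(x)^2 dx = ∫_0^1 (16*x^6 - 72*x^5 + 33*x^4 + 84*x^3 + 90*x^2 + 36*x + 9) dx. Term by term:
    ∫_0^1 16*x^6 dx = 16/7;  ∫_0^1 -72*x^5 dx = -12;  ∫_0^1 33*x^4 dx = 33/5;
    ∫_0^1 84*x^3 dx = 21;  ∫_0^1 90*x^2 dx = 30;  ∫_0^1 36*x dx = 18;
    ∫_0^1 9 dx = 9.
  Sum: 16/7 − 12 + 33/5 + 21 + 30 + 18 + 9 = 2621/35.
Adding: ||u||_{H^1}^2 = 5491/252 + 2621/35 = 121811/1260.


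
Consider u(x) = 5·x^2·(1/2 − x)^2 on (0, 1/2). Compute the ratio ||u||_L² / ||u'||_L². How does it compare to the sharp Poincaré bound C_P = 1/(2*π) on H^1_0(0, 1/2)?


||u||_L² / ||u'||_L² = sqrt(3)/12 < C_P = 1/(2*π).

u(x) = 5·x^2·(1/2 − x)^2, so u'(x) = 5*x*(2*x - 1)*(4*x - 1)/2.
u(x) = 5·x^2·(1/2 − x)^2 vanishes at x = 0 and x = 1/2, so u ∈ H^1_0(0, 1/2). Differentiate via the product rule and integrate the resulting polynomials term by term.
  ∫_0^1/2 u² dx = ∫_0^1/2 (25*x^8 - 50*x^7 + 75*x^6/2 - 25*x^5/2 + 25*x^4/16) dx. Term by term:
    ∫_0^1/2 25*x^8 dx = 25/4608;  ∫_0^1/2 -50*x^7 dx = -25/1024;  ∫_0^1/2 75*x^6/2 dx = 75/1792;
    ∫_0^1/2 -25*x^5/2 dx = -25/768;  ∫_0^1/2 25*x^4/16 dx = 5/512.
  Sum: 25/4608 − 25/1024 + 75/1792 − 25/768 + 5/512 = 5/64512.
  ∫_0^1/2 (u')² dx = ∫_0^1/2 (400*x^6 - 600*x^5 + 325*x^4 - 75*x^3 + 25*x^2/4) dx. Term by term:
    ∫_0^1/2 400*x^6 dx = 25/56;  ∫_0^1/2 -600*x^5 dx = -25/16;  ∫_0^1/2 325*x^4 dx = 65/32;
    ∫_0^1/2 -75*x^3 dx = -75/64;  ∫_0^1/2 25*x^2/4 dx = 25/96.
  Sum: 25/56 − 25/16 + 65/32 − 75/64 + 25/96 = 5/1344.
∫_0^1/2 u² dx = 5/64512, so ||u||_L² = sqrt(35)/672.
∫_0^1/2 (u')² dx = 5/1344, so ||u'||_L² = sqrt(105)/168.
Ratio ||u||_L² / ||u'||_L² = sqrt(3)/12.
Sharp Poincaré constant on H^1_0(0, 1/2) is C_P = L/π = 1/(2*π), achieved by sin(2*π·x).
A polynomial bump cannot attain the sharp Poincaré constant (only the first sine eigenfunction does), so the ratio is strictly less than C_P, consistent with ||u||_L² ≤ C_P ||u'||_L².


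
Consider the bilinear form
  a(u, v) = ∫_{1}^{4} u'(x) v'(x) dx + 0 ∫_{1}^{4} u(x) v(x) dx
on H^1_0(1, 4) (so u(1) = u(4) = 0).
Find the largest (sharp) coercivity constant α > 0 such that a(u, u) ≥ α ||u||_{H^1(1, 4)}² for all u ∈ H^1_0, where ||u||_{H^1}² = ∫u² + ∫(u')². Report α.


α = π^2/(9 + π^2)

Coercivity of a(·,·) on H^1_0(1, 4) means a(u, u) ≥ α ||u||_{H^1}² for every u ∈ H^1_0.
The interval has length L = 3, and Poincaré/coercivity depend only on L. Here a(u, u) = ∫(u')² + (0)·∫u².
Here c = 0, so a(u,u) = ∫(u')² alone. The condition a(u,u) ≥ α||u||_{H^1}² reads (1−α)∫(u')² ≥ (α−c)∫u². Any admissible α is ≤ 1 (rapidly oscillating u have ∫u²/∫(u')² → 0), and α = 1 would force 0 ≥ (1−c)∫u², impossible since c < 1; so 1−α > 0. By the sharp Poincaré inequality on H^1_0 of an interval of length L, ∫(u')² ≥ (π/L)²∫u² with equality for the first sine mode sin(π(x−x₀)/L) (x₀ the left endpoint), so the inequality holds for all u iff (1−α)(π/L)² ≥ α − c, i.e. α ≤ ((π/L)² + c)/((π/L)² + 1) = (1 + c(L/π)²)/(1 + (L/π)²). (Direct route, valid since c ≤ 0: Poincaré gives c∫u² ≥ c(L/π)²∫(u')², so a(u,u) ≥ (1 + c(L/π)²)∫(u')², while ||u||_{H^1}² ≤ (1 + (L/π)²)∫(u')²; dividing yields the same α.) With (π/L)² = π^2/9 and c = 0, the largest admissible constant is α = ((π/L)² + c)/((π/L)² + 1).
Simplifying, α = π^2/(9 + π^2).


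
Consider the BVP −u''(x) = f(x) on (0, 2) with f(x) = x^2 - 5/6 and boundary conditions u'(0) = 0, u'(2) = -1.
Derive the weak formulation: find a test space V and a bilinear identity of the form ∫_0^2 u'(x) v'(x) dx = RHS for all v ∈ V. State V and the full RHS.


V = H^1(0, 2) (v unrestricted at boundary; u is determined up to an additive constant); weak form: ∫_0^2 u'v' dx = ∫_0^2 (x^2 - 5/6) v dx − v(2) for all v ∈ V.

Multiply both sides by a test function v and integrate from 0 to 2:
  ∫_0^2 −u''(x) v(x) dx = ∫_0^2 f(x) v(x) dx.
Integrate the LHS by parts once:
  ∫_0^2 −u'' v dx = −[u'(x) v(x)]_0^2 + ∫_0^2 u'(x) v'(x) dx.
Thus ∫_0^2 u'(x) v'(x) dx = ∫_0^2 f(x) v(x) dx + [u'(x) v(x)]_0^2.
Choose V so that boundary terms are either known or forced to vanish.
u has inhomogeneous Neumann u'(0) = 0, u'(2) = -1. [u' v]_0^2 = (-1)·v(2) − (0)·v(0) = − v(2). Take V = H^1(0, 2); boundary term becomes part of RHS.
Weak formulation: find u (satisfying any essential BC) such that ∫_0^2 u'(x) v'(x) dx = ∫_0^2 f v dx − v(2) for all v ∈ V (Neumann data are natural BCs: they enter the RHS as boundary terms).
Substituting f(x) = x^2 - 5/6, the right-hand side is ∫_0^2 (x^2 - 5/6) v dx − v(2).
Compatibility check (pure Neumann): taking v ≡ 1 ∈ V gives 0 = ∫_0^2 f dx + (-1) − (0), i.e. ∫_0^2 f dx must equal u'(0) − u'(2) = 1. Indeed ∫_0^2 (x^2 - 5/6) dx = 1, so the data are compatible. The solution is then unique only up to an additive constant (fix it e.g. by requiring ∫_0^2 u dx = 0).


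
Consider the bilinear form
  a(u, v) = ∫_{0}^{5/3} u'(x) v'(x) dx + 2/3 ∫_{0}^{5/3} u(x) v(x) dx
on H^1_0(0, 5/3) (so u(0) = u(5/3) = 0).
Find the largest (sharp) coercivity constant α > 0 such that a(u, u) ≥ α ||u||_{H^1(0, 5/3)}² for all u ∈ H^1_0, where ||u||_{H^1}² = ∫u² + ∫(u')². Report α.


α = (50 + 27*π^2)/(3*(25 + 9*π^2))

Coercivity of a(·,·) on H^1_0(0, 5/3) means a(u, u) ≥ α ||u||_{H^1}² for every u ∈ H^1_0.
The interval has length L = 5/3, and Poincaré/coercivity depend only on L. Here a(u, u) = ∫(u')² + (2/3)·∫u².
Here 0 < c = 2/3 < 1. The condition a(u,u) ≥ α||u||_{H^1}² reads (1−α)∫(u')² ≥ (α−c)∫u². Any admissible α is ≤ 1 (rapidly oscillating u have ∫u²/∫(u')² → 0), and α = 1 would force 0 ≥ (1−c)∫u², impossible since c < 1; so 1−α > 0. By the sharp Poincaré inequality on H^1_0 of an interval of length L, ∫(u')² ≥ (π/L)²∫u² with equality for the first sine mode sin(π(x−x₀)/L) (x₀ the left endpoint), so the inequality holds for all u iff (1−α)(π/L)² ≥ α − c, i.e. α ≤ ((π/L)² + c)/((π/L)² + 1) = (1 + c(L/π)²)/(1 + (L/π)²). With (π/L)² = 9*π^2/25 and c = 2/3, the largest admissible constant is α = ((π/L)² + c)/((π/L)² + 1).
Simplifying, α = (50 + 27*π^2)/(3*(25 + 9*π^2)).


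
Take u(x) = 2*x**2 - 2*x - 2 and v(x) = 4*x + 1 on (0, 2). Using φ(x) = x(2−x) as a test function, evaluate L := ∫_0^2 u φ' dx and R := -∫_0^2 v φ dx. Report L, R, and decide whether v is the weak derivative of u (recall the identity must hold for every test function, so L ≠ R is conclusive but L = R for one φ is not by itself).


LHS = -8/3, RHS = -20/3. No, v is not the weak derivative of u.

u(x) = 2*x**2 - 2*x - 2, classical derivative u'(x) = 4*x - 2.
φ(x) = x(2−x), so φ'(x) = 2 - 2*x.
Note φ(0) = φ(2) = 0, so the boundary term u·φ vanishes.
LHS = ∫_0^2 u(x) φ'(x) dx = ∫_0^2 (-4*x^3 + 8*x^2 - 4) dx. Term by term:
  ∫_0^2 -4*x^3 dx = -16;  ∫_0^2 8*x^2 dx = 64/3;  ∫_0^2 -4 dx = -8.
Sum: -16 + 64/3 − 8 = -8/3.
So LHS = -8/3.
∫_0^2 v(x) φ(x) dx = ∫_0^2 (-4*x^3 + 7*x^2 + 2*x) dx. Term by term:
  ∫_0^2 -4*x^3 dx = -16;  ∫_0^2 7*x^2 dx = 56/3;  ∫_0^2 2*x dx = 4.
Sum: -16 + 56/3 + 4 = 20/3.
So RHS = -∫_0^2 v(x) φ(x) dx = -20/3.
LHS − RHS = 4 ≠ 0, so the identity fails.
(For a valid weak derivative the identity must hold for EVERY test function, in particular this one. The failure shows v is NOT the weak derivative of u.)
Correct weak derivative would be u'(x) = 4*x - 2.


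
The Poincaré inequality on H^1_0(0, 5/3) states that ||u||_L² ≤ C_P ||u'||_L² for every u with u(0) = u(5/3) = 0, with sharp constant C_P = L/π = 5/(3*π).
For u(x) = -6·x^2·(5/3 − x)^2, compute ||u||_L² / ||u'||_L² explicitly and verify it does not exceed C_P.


||u||_L² / ||u'||_L² = 5*sqrt(3)/18 < C_P = 5/(3*π).

u(x) = -6·x^2·(5/3 − x)^2, so u'(x) = 4*x*(-18*x^2 + 45*x - 25)/3.
u(x) = -6·x^2·(5/3 − x)^2 vanishes at x = 0 and x = 5/3, so u ∈ H^1_0(0, 5/3). Differentiate via the product rule and integrate the resulting polynomials term by term.
  ∫_0^5/3 u² dx = ∫_0^5/3 (36*x^8 - 240*x^7 + 600*x^6 - 2000*x^5/3 + 2500*x^4/9) dx. Term by term:
    ∫_0^5/3 36*x^8 dx = 7812500/19683;  ∫_0^5/3 -240*x^7 dx = -3906250/2187;  ∫_0^5/3 600*x^6 dx = 15625000/5103;
    ∫_0^5/3 -2000*x^5/3 dx = -15625000/6561;  ∫_0^5/3 2500*x^4/9 dx = 1562500/2187.
  Sum: 7812500/19683 − 3906250/2187 + 15625000/5103 − 15625000/6561 + 1562500/2187 = 781250/137781.
  ∫_0^5/3 (u')² dx = ∫_0^5/3 (576*x^6 - 2880*x^5 + 5200*x^4 - 4000*x^3 + 10000*x^2/9) dx. Term by term:
    ∫_0^5/3 576*x^6 dx = 5000000/1701;  ∫_0^5/3 -2880*x^5 dx = -2500000/243;  ∫_0^5/3 5200*x^4 dx = 3250000/243;
    ∫_0^5/3 -4000*x^3 dx = -625000/81;  ∫_0^5/3 10000*x^2/9 dx = 1250000/729.
  Sum: 5000000/1701 − 2500000/243 + 3250000/243 − 625000/81 + 1250000/729 = 125000/5103.
∫_0^5/3 u² dx = 781250/137781, so ||u||_L² = 625*sqrt(42)/1701.
∫_0^5/3 (u')² dx = 125000/5103, so ||u'||_L² = 250*sqrt(14)/189.
Ratio ||u||_L² / ||u'||_L² = 5*sqrt(3)/18.
Sharp Poincaré constant on H^1_0(0, 5/3) is C_P = L/π = 5/(3*π), achieved by sin(3*π/5·x).
A polynomial bump cannot attain the sharp Poincaré constant (only the first sine eigenfunction does), so the ratio is strictly less than C_P, consistent with ||u||_L² ≤ C_P ||u'||_L².


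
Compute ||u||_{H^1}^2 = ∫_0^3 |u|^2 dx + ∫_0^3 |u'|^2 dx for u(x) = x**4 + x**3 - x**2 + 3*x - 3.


||u||_{H^1}^2 = 1662651/140

The H^1 norm (squared) on an interval (0, L) is
  ||u||_{H^1}^2 = ∫_0^L u(x)^2 dx + ∫_0^L u'(x)^2 dx.
Compute u'(x) = 4*x**3 + 3*x**2 - 2*x + 3.
Then u(x)^2 = x**8 + 2*x**7 - x**6 + 4*x**5 + x**4 - 12*x**3 + 15*x**2 - 18*x + 9 and u'(x)^2 = 16*x**6 + 24*x**5 - 7*x**4 + 12*x**3 + 22*x**2 - 12*x + 9.
Integrate each monomial from 0 to 3 using ∫_0^3 c·x^n dx = c·3^(n+1)/(n+1):
  ∫_0^3 u(x)^2 dx = ∫_0^3 (x^8 + 2*x^7 - x^6 + 4*x^5 + x^4 - 12*x^3 + 15*x^2 - 18*x + 9) dx. Term by term:
    ∫_0^3 x^8 dx = 2187;  ∫_0^3 2*x^7 dx = 6561/4;  ∫_0^3 -x^6 dx = -2187/7;
    ∫_0^3 4*x^5 dx = 486;  ∫_0^3 x^4 dx = 243/5;  ∫_0^3 -12*x^3 dx = -243;
    ∫_0^3 15*x^2 dx = 135;  ∫_0^3 -18*x dx = -81;  ∫_0^3 9 dx = 27.
  Sum: 2187 + 6561/4 − 2187/7 + 486 + 243/5 − 243 + 135 − 81 + 27 = 544239/140.
  ∫_0^3 u'(x)^2 dx = ∫_0^3 (16*x^6 + 24*x^5 - 7*x^4 + 12*x^3 + 22*x^2 - 12*x + 9) dx. Term by term:
    ∫_0^3 16*x^6 dx = 34992/7;  ∫_0^3 24*x^5 dx = 2916;  ∫_0^3 -7*x^4 dx = -1701/5;
    ∫_0^3 12*x^3 dx = 243;  ∫_0^3 22*x^2 dx = 198;  ∫_0^3 -12*x dx = -54;
    ∫_0^3 9 dx = 27.
  Sum: 34992/7 + 2916 − 1701/5 + 243 + 198 − 54 + 27 = 279603/35.
Adding: ||u||_{H^1}^2 = 544239/140 + 279603/35 = 1662651/140.
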